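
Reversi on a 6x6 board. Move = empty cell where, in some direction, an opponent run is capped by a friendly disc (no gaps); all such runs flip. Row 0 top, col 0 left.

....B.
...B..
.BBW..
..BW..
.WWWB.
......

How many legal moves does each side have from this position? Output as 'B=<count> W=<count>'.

Answer: B=8 W=8

Derivation:
-- B to move --
(1,2): no bracket -> illegal
(1,4): flips 1 -> legal
(2,4): flips 1 -> legal
(3,0): no bracket -> illegal
(3,1): no bracket -> illegal
(3,4): flips 1 -> legal
(4,0): flips 3 -> legal
(5,0): flips 1 -> legal
(5,1): no bracket -> illegal
(5,2): flips 1 -> legal
(5,3): flips 3 -> legal
(5,4): flips 1 -> legal
B mobility = 8
-- W to move --
(0,2): no bracket -> illegal
(0,3): flips 1 -> legal
(0,5): no bracket -> illegal
(1,0): flips 2 -> legal
(1,1): flips 1 -> legal
(1,2): flips 2 -> legal
(1,4): no bracket -> illegal
(1,5): no bracket -> illegal
(2,0): flips 2 -> legal
(2,4): no bracket -> illegal
(3,0): no bracket -> illegal
(3,1): flips 1 -> legal
(3,4): no bracket -> illegal
(3,5): no bracket -> illegal
(4,5): flips 1 -> legal
(5,3): no bracket -> illegal
(5,4): no bracket -> illegal
(5,5): flips 1 -> legal
W mobility = 8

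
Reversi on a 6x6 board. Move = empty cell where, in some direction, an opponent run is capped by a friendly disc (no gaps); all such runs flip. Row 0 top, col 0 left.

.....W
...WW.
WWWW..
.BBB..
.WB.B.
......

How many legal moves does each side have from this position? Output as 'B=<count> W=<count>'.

Answer: B=8 W=5

Derivation:
-- B to move --
(0,2): no bracket -> illegal
(0,3): flips 2 -> legal
(0,4): flips 2 -> legal
(1,0): flips 1 -> legal
(1,1): flips 2 -> legal
(1,2): flips 1 -> legal
(1,5): no bracket -> illegal
(2,4): no bracket -> illegal
(2,5): no bracket -> illegal
(3,0): no bracket -> illegal
(3,4): no bracket -> illegal
(4,0): flips 1 -> legal
(5,0): flips 1 -> legal
(5,1): flips 1 -> legal
(5,2): no bracket -> illegal
B mobility = 8
-- W to move --
(2,4): no bracket -> illegal
(3,0): no bracket -> illegal
(3,4): no bracket -> illegal
(3,5): no bracket -> illegal
(4,0): flips 1 -> legal
(4,3): flips 3 -> legal
(4,5): no bracket -> illegal
(5,1): no bracket -> illegal
(5,2): flips 2 -> legal
(5,3): flips 2 -> legal
(5,4): no bracket -> illegal
(5,5): flips 2 -> legal
W mobility = 5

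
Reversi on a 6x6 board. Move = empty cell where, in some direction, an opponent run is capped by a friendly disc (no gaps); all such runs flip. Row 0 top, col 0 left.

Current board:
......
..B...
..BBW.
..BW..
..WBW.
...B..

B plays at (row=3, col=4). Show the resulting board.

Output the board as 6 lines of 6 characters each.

Place B at (3,4); scan 8 dirs for brackets.
Dir NW: first cell 'B' (not opp) -> no flip
Dir N: opp run (2,4), next='.' -> no flip
Dir NE: first cell '.' (not opp) -> no flip
Dir W: opp run (3,3) capped by B -> flip
Dir E: first cell '.' (not opp) -> no flip
Dir SW: first cell 'B' (not opp) -> no flip
Dir S: opp run (4,4), next='.' -> no flip
Dir SE: first cell '.' (not opp) -> no flip
All flips: (3,3)

Answer: ......
..B...
..BBW.
..BBB.
..WBW.
...B..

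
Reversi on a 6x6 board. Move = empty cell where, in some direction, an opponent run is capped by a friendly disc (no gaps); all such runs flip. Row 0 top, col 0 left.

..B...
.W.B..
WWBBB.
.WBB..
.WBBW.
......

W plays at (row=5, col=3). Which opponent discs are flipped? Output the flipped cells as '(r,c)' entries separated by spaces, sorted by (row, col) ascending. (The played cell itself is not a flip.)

Dir NW: opp run (4,2) capped by W -> flip
Dir N: opp run (4,3) (3,3) (2,3) (1,3), next='.' -> no flip
Dir NE: first cell 'W' (not opp) -> no flip
Dir W: first cell '.' (not opp) -> no flip
Dir E: first cell '.' (not opp) -> no flip
Dir SW: edge -> no flip
Dir S: edge -> no flip
Dir SE: edge -> no flip

Answer: (4,2)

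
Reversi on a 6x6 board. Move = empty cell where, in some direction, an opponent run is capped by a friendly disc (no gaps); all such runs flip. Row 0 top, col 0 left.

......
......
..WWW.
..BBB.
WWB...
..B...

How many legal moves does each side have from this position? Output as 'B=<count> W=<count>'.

-- B to move --
(1,1): flips 1 -> legal
(1,2): flips 2 -> legal
(1,3): flips 1 -> legal
(1,4): flips 2 -> legal
(1,5): flips 1 -> legal
(2,1): no bracket -> illegal
(2,5): no bracket -> illegal
(3,0): flips 1 -> legal
(3,1): no bracket -> illegal
(3,5): no bracket -> illegal
(5,0): flips 1 -> legal
(5,1): no bracket -> illegal
B mobility = 7
-- W to move --
(2,1): no bracket -> illegal
(2,5): no bracket -> illegal
(3,1): no bracket -> illegal
(3,5): no bracket -> illegal
(4,3): flips 2 -> legal
(4,4): flips 2 -> legal
(4,5): flips 1 -> legal
(5,1): flips 2 -> legal
(5,3): no bracket -> illegal
W mobility = 4

Answer: B=7 W=4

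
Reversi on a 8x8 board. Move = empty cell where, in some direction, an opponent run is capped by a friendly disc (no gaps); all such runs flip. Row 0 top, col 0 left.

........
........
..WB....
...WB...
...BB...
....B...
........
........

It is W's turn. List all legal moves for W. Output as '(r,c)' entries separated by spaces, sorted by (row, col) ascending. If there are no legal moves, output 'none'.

Answer: (1,3) (2,4) (3,5) (5,3) (5,5)

Derivation:
(1,2): no bracket -> illegal
(1,3): flips 1 -> legal
(1,4): no bracket -> illegal
(2,4): flips 1 -> legal
(2,5): no bracket -> illegal
(3,2): no bracket -> illegal
(3,5): flips 1 -> legal
(4,2): no bracket -> illegal
(4,5): no bracket -> illegal
(5,2): no bracket -> illegal
(5,3): flips 1 -> legal
(5,5): flips 1 -> legal
(6,3): no bracket -> illegal
(6,4): no bracket -> illegal
(6,5): no bracket -> illegal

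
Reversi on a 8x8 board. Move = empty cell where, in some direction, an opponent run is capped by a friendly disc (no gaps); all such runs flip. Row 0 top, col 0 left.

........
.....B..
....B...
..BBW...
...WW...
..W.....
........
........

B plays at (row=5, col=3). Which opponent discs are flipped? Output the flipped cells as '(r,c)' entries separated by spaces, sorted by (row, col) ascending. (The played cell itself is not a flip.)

Answer: (4,3)

Derivation:
Dir NW: first cell '.' (not opp) -> no flip
Dir N: opp run (4,3) capped by B -> flip
Dir NE: opp run (4,4), next='.' -> no flip
Dir W: opp run (5,2), next='.' -> no flip
Dir E: first cell '.' (not opp) -> no flip
Dir SW: first cell '.' (not opp) -> no flip
Dir S: first cell '.' (not opp) -> no flip
Dir SE: first cell '.' (not opp) -> no flip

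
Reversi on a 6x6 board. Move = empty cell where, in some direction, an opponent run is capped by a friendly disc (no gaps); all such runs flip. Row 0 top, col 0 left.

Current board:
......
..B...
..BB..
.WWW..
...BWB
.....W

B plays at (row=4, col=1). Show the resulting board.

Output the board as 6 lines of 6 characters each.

Answer: ......
..B...
..BB..
.WBW..
.B.BWB
.....W

Derivation:
Place B at (4,1); scan 8 dirs for brackets.
Dir NW: first cell '.' (not opp) -> no flip
Dir N: opp run (3,1), next='.' -> no flip
Dir NE: opp run (3,2) capped by B -> flip
Dir W: first cell '.' (not opp) -> no flip
Dir E: first cell '.' (not opp) -> no flip
Dir SW: first cell '.' (not opp) -> no flip
Dir S: first cell '.' (not opp) -> no flip
Dir SE: first cell '.' (not opp) -> no flip
All flips: (3,2)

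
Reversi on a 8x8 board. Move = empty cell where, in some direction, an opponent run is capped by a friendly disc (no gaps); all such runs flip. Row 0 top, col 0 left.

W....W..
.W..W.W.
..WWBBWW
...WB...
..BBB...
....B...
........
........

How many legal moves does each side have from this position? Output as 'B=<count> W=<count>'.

-- B to move --
(0,1): no bracket -> illegal
(0,2): no bracket -> illegal
(0,3): flips 1 -> legal
(0,4): flips 1 -> legal
(0,6): no bracket -> illegal
(0,7): flips 1 -> legal
(1,0): no bracket -> illegal
(1,2): flips 1 -> legal
(1,3): flips 2 -> legal
(1,5): no bracket -> illegal
(1,7): no bracket -> illegal
(2,0): no bracket -> illegal
(2,1): flips 2 -> legal
(3,1): no bracket -> illegal
(3,2): flips 1 -> legal
(3,5): no bracket -> illegal
(3,6): no bracket -> illegal
(3,7): no bracket -> illegal
B mobility = 7
-- W to move --
(1,3): no bracket -> illegal
(1,5): flips 1 -> legal
(3,1): no bracket -> illegal
(3,2): no bracket -> illegal
(3,5): flips 1 -> legal
(3,6): flips 1 -> legal
(4,1): no bracket -> illegal
(4,5): flips 1 -> legal
(5,1): flips 1 -> legal
(5,2): flips 3 -> legal
(5,3): flips 1 -> legal
(5,5): flips 1 -> legal
(6,3): no bracket -> illegal
(6,4): flips 4 -> legal
(6,5): no bracket -> illegal
W mobility = 9

Answer: B=7 W=9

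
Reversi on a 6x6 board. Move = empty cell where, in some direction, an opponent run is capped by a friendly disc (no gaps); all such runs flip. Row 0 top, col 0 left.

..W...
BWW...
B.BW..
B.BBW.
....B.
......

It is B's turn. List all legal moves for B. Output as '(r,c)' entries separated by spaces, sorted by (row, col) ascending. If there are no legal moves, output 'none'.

Answer: (0,0) (1,3) (1,4) (2,4) (3,5)

Derivation:
(0,0): flips 1 -> legal
(0,1): no bracket -> illegal
(0,3): no bracket -> illegal
(1,3): flips 3 -> legal
(1,4): flips 1 -> legal
(2,1): no bracket -> illegal
(2,4): flips 2 -> legal
(2,5): no bracket -> illegal
(3,5): flips 1 -> legal
(4,3): no bracket -> illegal
(4,5): no bracket -> illegal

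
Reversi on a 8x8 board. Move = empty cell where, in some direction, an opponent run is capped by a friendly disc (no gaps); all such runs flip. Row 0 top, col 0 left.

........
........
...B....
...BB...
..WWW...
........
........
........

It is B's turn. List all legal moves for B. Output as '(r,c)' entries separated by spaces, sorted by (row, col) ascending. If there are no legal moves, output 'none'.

Answer: (5,1) (5,2) (5,3) (5,4) (5,5)

Derivation:
(3,1): no bracket -> illegal
(3,2): no bracket -> illegal
(3,5): no bracket -> illegal
(4,1): no bracket -> illegal
(4,5): no bracket -> illegal
(5,1): flips 1 -> legal
(5,2): flips 1 -> legal
(5,3): flips 1 -> legal
(5,4): flips 1 -> legal
(5,5): flips 1 -> legal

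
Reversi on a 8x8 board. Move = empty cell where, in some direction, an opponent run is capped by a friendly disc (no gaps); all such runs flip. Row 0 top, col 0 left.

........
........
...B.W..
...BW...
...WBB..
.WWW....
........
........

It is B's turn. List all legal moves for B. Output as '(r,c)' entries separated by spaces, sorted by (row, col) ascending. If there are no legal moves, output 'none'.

(1,4): no bracket -> illegal
(1,5): no bracket -> illegal
(1,6): no bracket -> illegal
(2,4): flips 1 -> legal
(2,6): no bracket -> illegal
(3,2): no bracket -> illegal
(3,5): flips 1 -> legal
(3,6): no bracket -> illegal
(4,0): no bracket -> illegal
(4,1): no bracket -> illegal
(4,2): flips 1 -> legal
(5,0): no bracket -> illegal
(5,4): no bracket -> illegal
(6,0): no bracket -> illegal
(6,1): no bracket -> illegal
(6,2): flips 1 -> legal
(6,3): flips 2 -> legal
(6,4): no bracket -> illegal

Answer: (2,4) (3,5) (4,2) (6,2) (6,3)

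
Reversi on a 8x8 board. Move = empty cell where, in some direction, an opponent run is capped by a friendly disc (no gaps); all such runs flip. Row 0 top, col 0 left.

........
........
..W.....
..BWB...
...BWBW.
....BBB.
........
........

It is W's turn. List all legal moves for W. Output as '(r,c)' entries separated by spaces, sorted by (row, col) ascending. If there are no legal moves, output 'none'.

(2,1): no bracket -> illegal
(2,3): no bracket -> illegal
(2,4): flips 1 -> legal
(2,5): no bracket -> illegal
(3,1): flips 1 -> legal
(3,5): flips 1 -> legal
(3,6): no bracket -> illegal
(4,1): no bracket -> illegal
(4,2): flips 2 -> legal
(4,7): no bracket -> illegal
(5,2): no bracket -> illegal
(5,3): flips 1 -> legal
(5,7): no bracket -> illegal
(6,3): no bracket -> illegal
(6,4): flips 2 -> legal
(6,5): no bracket -> illegal
(6,6): flips 2 -> legal
(6,7): no bracket -> illegal

Answer: (2,4) (3,1) (3,5) (4,2) (5,3) (6,4) (6,6)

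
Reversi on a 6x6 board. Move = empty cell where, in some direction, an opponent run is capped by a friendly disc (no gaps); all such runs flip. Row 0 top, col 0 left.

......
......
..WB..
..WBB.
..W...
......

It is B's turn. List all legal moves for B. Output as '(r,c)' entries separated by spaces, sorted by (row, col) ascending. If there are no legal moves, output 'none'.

Answer: (1,1) (2,1) (3,1) (4,1) (5,1)

Derivation:
(1,1): flips 1 -> legal
(1,2): no bracket -> illegal
(1,3): no bracket -> illegal
(2,1): flips 1 -> legal
(3,1): flips 1 -> legal
(4,1): flips 1 -> legal
(4,3): no bracket -> illegal
(5,1): flips 1 -> legal
(5,2): no bracket -> illegal
(5,3): no bracket -> illegal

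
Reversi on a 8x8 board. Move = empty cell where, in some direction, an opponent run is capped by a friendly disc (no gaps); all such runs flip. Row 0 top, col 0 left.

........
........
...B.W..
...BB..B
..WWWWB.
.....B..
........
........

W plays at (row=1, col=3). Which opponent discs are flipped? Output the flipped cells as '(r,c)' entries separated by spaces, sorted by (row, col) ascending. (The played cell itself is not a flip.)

Dir NW: first cell '.' (not opp) -> no flip
Dir N: first cell '.' (not opp) -> no flip
Dir NE: first cell '.' (not opp) -> no flip
Dir W: first cell '.' (not opp) -> no flip
Dir E: first cell '.' (not opp) -> no flip
Dir SW: first cell '.' (not opp) -> no flip
Dir S: opp run (2,3) (3,3) capped by W -> flip
Dir SE: first cell '.' (not opp) -> no flip

Answer: (2,3) (3,3)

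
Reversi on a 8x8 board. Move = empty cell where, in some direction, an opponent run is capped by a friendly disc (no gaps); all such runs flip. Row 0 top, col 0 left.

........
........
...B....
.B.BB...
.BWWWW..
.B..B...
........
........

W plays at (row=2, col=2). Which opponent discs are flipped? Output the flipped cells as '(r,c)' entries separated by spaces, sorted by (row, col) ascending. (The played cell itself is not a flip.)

Answer: (3,3)

Derivation:
Dir NW: first cell '.' (not opp) -> no flip
Dir N: first cell '.' (not opp) -> no flip
Dir NE: first cell '.' (not opp) -> no flip
Dir W: first cell '.' (not opp) -> no flip
Dir E: opp run (2,3), next='.' -> no flip
Dir SW: opp run (3,1), next='.' -> no flip
Dir S: first cell '.' (not opp) -> no flip
Dir SE: opp run (3,3) capped by W -> flip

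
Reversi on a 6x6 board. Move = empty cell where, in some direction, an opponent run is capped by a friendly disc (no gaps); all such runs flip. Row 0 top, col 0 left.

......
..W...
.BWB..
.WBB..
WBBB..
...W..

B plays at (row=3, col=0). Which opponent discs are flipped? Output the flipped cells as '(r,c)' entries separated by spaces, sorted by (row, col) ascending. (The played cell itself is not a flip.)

Answer: (3,1)

Derivation:
Dir NW: edge -> no flip
Dir N: first cell '.' (not opp) -> no flip
Dir NE: first cell 'B' (not opp) -> no flip
Dir W: edge -> no flip
Dir E: opp run (3,1) capped by B -> flip
Dir SW: edge -> no flip
Dir S: opp run (4,0), next='.' -> no flip
Dir SE: first cell 'B' (not opp) -> no flip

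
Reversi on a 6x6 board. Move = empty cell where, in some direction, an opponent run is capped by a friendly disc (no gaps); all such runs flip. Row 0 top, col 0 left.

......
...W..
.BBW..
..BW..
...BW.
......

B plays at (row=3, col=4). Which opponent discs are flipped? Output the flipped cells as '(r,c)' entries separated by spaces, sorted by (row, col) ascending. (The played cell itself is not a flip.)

Dir NW: opp run (2,3), next='.' -> no flip
Dir N: first cell '.' (not opp) -> no flip
Dir NE: first cell '.' (not opp) -> no flip
Dir W: opp run (3,3) capped by B -> flip
Dir E: first cell '.' (not opp) -> no flip
Dir SW: first cell 'B' (not opp) -> no flip
Dir S: opp run (4,4), next='.' -> no flip
Dir SE: first cell '.' (not opp) -> no flip

Answer: (3,3)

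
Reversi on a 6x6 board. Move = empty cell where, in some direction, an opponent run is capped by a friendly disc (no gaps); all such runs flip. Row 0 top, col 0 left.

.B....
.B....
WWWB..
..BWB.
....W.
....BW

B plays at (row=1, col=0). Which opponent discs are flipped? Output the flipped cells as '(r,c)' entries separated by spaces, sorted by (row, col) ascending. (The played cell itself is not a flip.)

Answer: (2,1)

Derivation:
Dir NW: edge -> no flip
Dir N: first cell '.' (not opp) -> no flip
Dir NE: first cell 'B' (not opp) -> no flip
Dir W: edge -> no flip
Dir E: first cell 'B' (not opp) -> no flip
Dir SW: edge -> no flip
Dir S: opp run (2,0), next='.' -> no flip
Dir SE: opp run (2,1) capped by B -> flip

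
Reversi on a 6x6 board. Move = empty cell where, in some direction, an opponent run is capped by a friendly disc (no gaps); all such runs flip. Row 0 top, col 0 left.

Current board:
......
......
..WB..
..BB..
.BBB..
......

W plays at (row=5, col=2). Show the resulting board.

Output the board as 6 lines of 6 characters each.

Place W at (5,2); scan 8 dirs for brackets.
Dir NW: opp run (4,1), next='.' -> no flip
Dir N: opp run (4,2) (3,2) capped by W -> flip
Dir NE: opp run (4,3), next='.' -> no flip
Dir W: first cell '.' (not opp) -> no flip
Dir E: first cell '.' (not opp) -> no flip
Dir SW: edge -> no flip
Dir S: edge -> no flip
Dir SE: edge -> no flip
All flips: (3,2) (4,2)

Answer: ......
......
..WB..
..WB..
.BWB..
..W...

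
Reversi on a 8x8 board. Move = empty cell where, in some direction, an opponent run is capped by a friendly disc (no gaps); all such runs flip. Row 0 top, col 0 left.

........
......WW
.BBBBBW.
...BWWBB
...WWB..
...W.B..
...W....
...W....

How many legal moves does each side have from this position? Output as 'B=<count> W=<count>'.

Answer: B=8 W=11

Derivation:
-- B to move --
(0,5): no bracket -> illegal
(0,6): flips 2 -> legal
(0,7): flips 1 -> legal
(1,5): flips 1 -> legal
(2,7): flips 1 -> legal
(3,2): no bracket -> illegal
(4,2): flips 2 -> legal
(4,6): flips 1 -> legal
(5,2): flips 2 -> legal
(5,4): flips 2 -> legal
(6,2): no bracket -> illegal
(6,4): no bracket -> illegal
(7,2): no bracket -> illegal
(7,4): no bracket -> illegal
B mobility = 8
-- W to move --
(1,0): no bracket -> illegal
(1,1): flips 2 -> legal
(1,2): flips 1 -> legal
(1,3): flips 3 -> legal
(1,4): flips 1 -> legal
(1,5): flips 1 -> legal
(2,0): flips 5 -> legal
(2,7): no bracket -> illegal
(3,0): no bracket -> illegal
(3,1): no bracket -> illegal
(3,2): flips 1 -> legal
(4,2): no bracket -> illegal
(4,6): flips 2 -> legal
(4,7): no bracket -> illegal
(5,4): no bracket -> illegal
(5,6): flips 1 -> legal
(6,4): no bracket -> illegal
(6,5): flips 2 -> legal
(6,6): flips 1 -> legal
W mobility = 11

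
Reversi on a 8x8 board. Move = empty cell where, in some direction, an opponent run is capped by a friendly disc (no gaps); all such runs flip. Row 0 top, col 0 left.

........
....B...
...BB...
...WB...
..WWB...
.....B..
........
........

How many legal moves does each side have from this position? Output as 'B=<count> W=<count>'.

Answer: B=6 W=6

Derivation:
-- B to move --
(2,2): flips 1 -> legal
(3,1): no bracket -> illegal
(3,2): flips 1 -> legal
(4,1): flips 2 -> legal
(5,1): flips 2 -> legal
(5,2): flips 1 -> legal
(5,3): flips 2 -> legal
(5,4): no bracket -> illegal
B mobility = 6
-- W to move --
(0,3): no bracket -> illegal
(0,4): no bracket -> illegal
(0,5): no bracket -> illegal
(1,2): no bracket -> illegal
(1,3): flips 1 -> legal
(1,5): flips 1 -> legal
(2,2): no bracket -> illegal
(2,5): flips 1 -> legal
(3,2): no bracket -> illegal
(3,5): flips 1 -> legal
(4,5): flips 1 -> legal
(4,6): no bracket -> illegal
(5,3): no bracket -> illegal
(5,4): no bracket -> illegal
(5,6): no bracket -> illegal
(6,4): no bracket -> illegal
(6,5): no bracket -> illegal
(6,6): flips 2 -> legal
W mobility = 6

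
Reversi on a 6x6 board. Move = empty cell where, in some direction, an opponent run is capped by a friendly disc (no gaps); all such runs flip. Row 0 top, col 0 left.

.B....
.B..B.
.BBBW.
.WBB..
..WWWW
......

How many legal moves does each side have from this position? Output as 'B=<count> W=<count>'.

-- B to move --
(1,3): no bracket -> illegal
(1,5): flips 1 -> legal
(2,0): no bracket -> illegal
(2,5): flips 1 -> legal
(3,0): flips 1 -> legal
(3,4): flips 1 -> legal
(3,5): no bracket -> illegal
(4,0): flips 1 -> legal
(4,1): flips 1 -> legal
(5,1): flips 1 -> legal
(5,2): flips 1 -> legal
(5,3): flips 1 -> legal
(5,4): flips 1 -> legal
(5,5): flips 1 -> legal
B mobility = 11
-- W to move --
(0,0): flips 3 -> legal
(0,2): no bracket -> illegal
(0,3): no bracket -> illegal
(0,4): flips 1 -> legal
(0,5): no bracket -> illegal
(1,0): flips 2 -> legal
(1,2): flips 2 -> legal
(1,3): flips 3 -> legal
(1,5): no bracket -> illegal
(2,0): flips 3 -> legal
(2,5): no bracket -> illegal
(3,0): no bracket -> illegal
(3,4): flips 2 -> legal
(4,1): no bracket -> illegal
W mobility = 7

Answer: B=11 W=7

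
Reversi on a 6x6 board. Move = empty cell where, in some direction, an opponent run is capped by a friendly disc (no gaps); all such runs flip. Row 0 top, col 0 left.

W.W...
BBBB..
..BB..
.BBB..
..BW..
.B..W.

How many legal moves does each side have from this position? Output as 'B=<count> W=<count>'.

-- B to move --
(0,1): no bracket -> illegal
(0,3): no bracket -> illegal
(3,4): no bracket -> illegal
(4,4): flips 1 -> legal
(4,5): no bracket -> illegal
(5,2): no bracket -> illegal
(5,3): flips 1 -> legal
(5,5): no bracket -> illegal
B mobility = 2
-- W to move --
(0,1): no bracket -> illegal
(0,3): flips 3 -> legal
(0,4): no bracket -> illegal
(1,4): no bracket -> illegal
(2,0): flips 2 -> legal
(2,1): flips 1 -> legal
(2,4): flips 1 -> legal
(3,0): no bracket -> illegal
(3,4): no bracket -> illegal
(4,0): no bracket -> illegal
(4,1): flips 1 -> legal
(4,4): flips 3 -> legal
(5,0): no bracket -> illegal
(5,2): flips 4 -> legal
(5,3): no bracket -> illegal
W mobility = 7

Answer: B=2 W=7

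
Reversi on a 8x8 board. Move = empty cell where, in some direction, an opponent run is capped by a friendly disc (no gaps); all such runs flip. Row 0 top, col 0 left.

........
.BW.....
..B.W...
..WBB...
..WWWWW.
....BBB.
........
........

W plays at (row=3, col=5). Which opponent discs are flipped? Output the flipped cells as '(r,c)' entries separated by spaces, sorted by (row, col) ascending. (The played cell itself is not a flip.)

Answer: (3,3) (3,4)

Derivation:
Dir NW: first cell 'W' (not opp) -> no flip
Dir N: first cell '.' (not opp) -> no flip
Dir NE: first cell '.' (not opp) -> no flip
Dir W: opp run (3,4) (3,3) capped by W -> flip
Dir E: first cell '.' (not opp) -> no flip
Dir SW: first cell 'W' (not opp) -> no flip
Dir S: first cell 'W' (not opp) -> no flip
Dir SE: first cell 'W' (not opp) -> no flip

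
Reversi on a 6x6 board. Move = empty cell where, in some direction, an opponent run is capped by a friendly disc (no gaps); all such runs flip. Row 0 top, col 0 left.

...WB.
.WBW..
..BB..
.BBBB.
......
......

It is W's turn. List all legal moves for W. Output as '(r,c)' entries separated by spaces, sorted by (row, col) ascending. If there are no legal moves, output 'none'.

Answer: (0,5) (2,1) (4,0) (4,3) (4,4)

Derivation:
(0,1): no bracket -> illegal
(0,2): no bracket -> illegal
(0,5): flips 1 -> legal
(1,4): no bracket -> illegal
(1,5): no bracket -> illegal
(2,0): no bracket -> illegal
(2,1): flips 1 -> legal
(2,4): no bracket -> illegal
(2,5): no bracket -> illegal
(3,0): no bracket -> illegal
(3,5): no bracket -> illegal
(4,0): flips 2 -> legal
(4,1): no bracket -> illegal
(4,2): no bracket -> illegal
(4,3): flips 2 -> legal
(4,4): flips 2 -> legal
(4,5): no bracket -> illegal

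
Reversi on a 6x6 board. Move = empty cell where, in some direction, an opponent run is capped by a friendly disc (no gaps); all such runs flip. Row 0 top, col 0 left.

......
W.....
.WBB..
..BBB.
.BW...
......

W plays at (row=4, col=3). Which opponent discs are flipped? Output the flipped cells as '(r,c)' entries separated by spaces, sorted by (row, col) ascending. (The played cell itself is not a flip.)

Answer: (3,2)

Derivation:
Dir NW: opp run (3,2) capped by W -> flip
Dir N: opp run (3,3) (2,3), next='.' -> no flip
Dir NE: opp run (3,4), next='.' -> no flip
Dir W: first cell 'W' (not opp) -> no flip
Dir E: first cell '.' (not opp) -> no flip
Dir SW: first cell '.' (not opp) -> no flip
Dir S: first cell '.' (not opp) -> no flip
Dir SE: first cell '.' (not opp) -> no flip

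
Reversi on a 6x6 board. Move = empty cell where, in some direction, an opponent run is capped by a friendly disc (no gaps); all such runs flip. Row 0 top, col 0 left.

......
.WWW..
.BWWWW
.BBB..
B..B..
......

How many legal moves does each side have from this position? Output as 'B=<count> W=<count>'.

Answer: B=7 W=6

Derivation:
-- B to move --
(0,0): flips 2 -> legal
(0,1): flips 1 -> legal
(0,2): flips 2 -> legal
(0,3): flips 3 -> legal
(0,4): flips 2 -> legal
(1,0): no bracket -> illegal
(1,4): flips 1 -> legal
(1,5): flips 1 -> legal
(2,0): no bracket -> illegal
(3,4): no bracket -> illegal
(3,5): no bracket -> illegal
B mobility = 7
-- W to move --
(1,0): no bracket -> illegal
(2,0): flips 1 -> legal
(3,0): flips 1 -> legal
(3,4): no bracket -> illegal
(4,1): flips 3 -> legal
(4,2): flips 2 -> legal
(4,4): flips 1 -> legal
(5,0): no bracket -> illegal
(5,1): no bracket -> illegal
(5,2): no bracket -> illegal
(5,3): flips 2 -> legal
(5,4): no bracket -> illegal
W mobility = 6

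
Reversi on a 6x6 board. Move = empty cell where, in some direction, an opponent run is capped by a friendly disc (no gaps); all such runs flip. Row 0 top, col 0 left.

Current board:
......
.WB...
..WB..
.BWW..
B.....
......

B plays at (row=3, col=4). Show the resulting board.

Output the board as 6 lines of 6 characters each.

Place B at (3,4); scan 8 dirs for brackets.
Dir NW: first cell 'B' (not opp) -> no flip
Dir N: first cell '.' (not opp) -> no flip
Dir NE: first cell '.' (not opp) -> no flip
Dir W: opp run (3,3) (3,2) capped by B -> flip
Dir E: first cell '.' (not opp) -> no flip
Dir SW: first cell '.' (not opp) -> no flip
Dir S: first cell '.' (not opp) -> no flip
Dir SE: first cell '.' (not opp) -> no flip
All flips: (3,2) (3,3)

Answer: ......
.WB...
..WB..
.BBBB.
B.....
......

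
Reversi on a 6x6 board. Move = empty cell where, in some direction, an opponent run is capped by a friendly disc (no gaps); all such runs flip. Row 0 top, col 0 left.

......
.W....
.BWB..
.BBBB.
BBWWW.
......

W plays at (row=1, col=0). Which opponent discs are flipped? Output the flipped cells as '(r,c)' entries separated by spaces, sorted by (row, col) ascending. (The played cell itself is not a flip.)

Dir NW: edge -> no flip
Dir N: first cell '.' (not opp) -> no flip
Dir NE: first cell '.' (not opp) -> no flip
Dir W: edge -> no flip
Dir E: first cell 'W' (not opp) -> no flip
Dir SW: edge -> no flip
Dir S: first cell '.' (not opp) -> no flip
Dir SE: opp run (2,1) (3,2) capped by W -> flip

Answer: (2,1) (3,2)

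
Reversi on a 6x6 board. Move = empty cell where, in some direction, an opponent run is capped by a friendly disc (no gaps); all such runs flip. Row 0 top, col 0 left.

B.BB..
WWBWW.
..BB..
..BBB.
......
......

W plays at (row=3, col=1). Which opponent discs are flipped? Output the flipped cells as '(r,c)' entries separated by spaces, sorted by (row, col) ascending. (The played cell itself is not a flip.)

Answer: (2,2)

Derivation:
Dir NW: first cell '.' (not opp) -> no flip
Dir N: first cell '.' (not opp) -> no flip
Dir NE: opp run (2,2) capped by W -> flip
Dir W: first cell '.' (not opp) -> no flip
Dir E: opp run (3,2) (3,3) (3,4), next='.' -> no flip
Dir SW: first cell '.' (not opp) -> no flip
Dir S: first cell '.' (not opp) -> no flip
Dir SE: first cell '.' (not opp) -> no flip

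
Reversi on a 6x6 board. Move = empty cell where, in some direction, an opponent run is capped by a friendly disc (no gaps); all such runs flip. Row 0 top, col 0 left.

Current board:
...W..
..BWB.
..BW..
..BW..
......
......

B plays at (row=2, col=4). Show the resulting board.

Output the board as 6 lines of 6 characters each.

Place B at (2,4); scan 8 dirs for brackets.
Dir NW: opp run (1,3), next='.' -> no flip
Dir N: first cell 'B' (not opp) -> no flip
Dir NE: first cell '.' (not opp) -> no flip
Dir W: opp run (2,3) capped by B -> flip
Dir E: first cell '.' (not opp) -> no flip
Dir SW: opp run (3,3), next='.' -> no flip
Dir S: first cell '.' (not opp) -> no flip
Dir SE: first cell '.' (not opp) -> no flip
All flips: (2,3)

Answer: ...W..
..BWB.
..BBB.
..BW..
......
......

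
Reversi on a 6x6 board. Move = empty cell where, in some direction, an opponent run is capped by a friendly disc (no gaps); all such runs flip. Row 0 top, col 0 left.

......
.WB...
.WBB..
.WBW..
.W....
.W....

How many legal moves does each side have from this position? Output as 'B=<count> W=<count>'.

Answer: B=9 W=5

Derivation:
-- B to move --
(0,0): flips 1 -> legal
(0,1): no bracket -> illegal
(0,2): no bracket -> illegal
(1,0): flips 2 -> legal
(2,0): flips 1 -> legal
(2,4): no bracket -> illegal
(3,0): flips 2 -> legal
(3,4): flips 1 -> legal
(4,0): flips 1 -> legal
(4,2): no bracket -> illegal
(4,3): flips 1 -> legal
(4,4): flips 1 -> legal
(5,0): flips 1 -> legal
(5,2): no bracket -> illegal
B mobility = 9
-- W to move --
(0,1): no bracket -> illegal
(0,2): no bracket -> illegal
(0,3): flips 1 -> legal
(1,3): flips 3 -> legal
(1,4): flips 2 -> legal
(2,4): flips 2 -> legal
(3,4): no bracket -> illegal
(4,2): no bracket -> illegal
(4,3): flips 1 -> legal
W mobility = 5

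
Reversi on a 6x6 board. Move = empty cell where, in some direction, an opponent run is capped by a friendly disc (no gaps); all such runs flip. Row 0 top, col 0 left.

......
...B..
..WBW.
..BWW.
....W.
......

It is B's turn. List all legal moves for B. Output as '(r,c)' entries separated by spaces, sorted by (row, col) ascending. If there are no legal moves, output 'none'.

(1,1): no bracket -> illegal
(1,2): flips 1 -> legal
(1,4): no bracket -> illegal
(1,5): no bracket -> illegal
(2,1): flips 1 -> legal
(2,5): flips 1 -> legal
(3,1): flips 1 -> legal
(3,5): flips 3 -> legal
(4,2): no bracket -> illegal
(4,3): flips 1 -> legal
(4,5): flips 1 -> legal
(5,3): no bracket -> illegal
(5,4): no bracket -> illegal
(5,5): no bracket -> illegal

Answer: (1,2) (2,1) (2,5) (3,1) (3,5) (4,3) (4,5)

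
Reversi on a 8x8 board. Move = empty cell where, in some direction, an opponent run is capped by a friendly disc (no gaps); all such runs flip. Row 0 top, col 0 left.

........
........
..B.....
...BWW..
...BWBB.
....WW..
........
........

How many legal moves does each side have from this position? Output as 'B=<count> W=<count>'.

Answer: B=8 W=9

Derivation:
-- B to move --
(2,3): flips 1 -> legal
(2,4): flips 1 -> legal
(2,5): flips 2 -> legal
(2,6): no bracket -> illegal
(3,6): flips 2 -> legal
(5,3): no bracket -> illegal
(5,6): no bracket -> illegal
(6,3): flips 1 -> legal
(6,4): flips 1 -> legal
(6,5): flips 2 -> legal
(6,6): flips 2 -> legal
B mobility = 8
-- W to move --
(1,1): flips 2 -> legal
(1,2): no bracket -> illegal
(1,3): no bracket -> illegal
(2,1): no bracket -> illegal
(2,3): no bracket -> illegal
(2,4): no bracket -> illegal
(3,1): no bracket -> illegal
(3,2): flips 2 -> legal
(3,6): flips 1 -> legal
(3,7): flips 1 -> legal
(4,2): flips 1 -> legal
(4,7): flips 2 -> legal
(5,2): flips 1 -> legal
(5,3): no bracket -> illegal
(5,6): flips 1 -> legal
(5,7): flips 1 -> legal
W mobility = 9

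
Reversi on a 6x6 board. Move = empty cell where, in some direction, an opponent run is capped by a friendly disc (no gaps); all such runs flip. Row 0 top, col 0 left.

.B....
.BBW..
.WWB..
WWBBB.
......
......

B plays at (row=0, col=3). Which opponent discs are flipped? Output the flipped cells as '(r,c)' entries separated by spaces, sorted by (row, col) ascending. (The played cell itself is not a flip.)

Answer: (1,3)

Derivation:
Dir NW: edge -> no flip
Dir N: edge -> no flip
Dir NE: edge -> no flip
Dir W: first cell '.' (not opp) -> no flip
Dir E: first cell '.' (not opp) -> no flip
Dir SW: first cell 'B' (not opp) -> no flip
Dir S: opp run (1,3) capped by B -> flip
Dir SE: first cell '.' (not opp) -> no flip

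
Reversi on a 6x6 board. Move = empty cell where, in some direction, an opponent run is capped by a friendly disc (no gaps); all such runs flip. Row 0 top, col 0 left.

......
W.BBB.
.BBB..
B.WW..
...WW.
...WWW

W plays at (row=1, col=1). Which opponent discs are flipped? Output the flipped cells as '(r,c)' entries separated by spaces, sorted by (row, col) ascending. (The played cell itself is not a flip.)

Answer: (2,2)

Derivation:
Dir NW: first cell '.' (not opp) -> no flip
Dir N: first cell '.' (not opp) -> no flip
Dir NE: first cell '.' (not opp) -> no flip
Dir W: first cell 'W' (not opp) -> no flip
Dir E: opp run (1,2) (1,3) (1,4), next='.' -> no flip
Dir SW: first cell '.' (not opp) -> no flip
Dir S: opp run (2,1), next='.' -> no flip
Dir SE: opp run (2,2) capped by W -> flip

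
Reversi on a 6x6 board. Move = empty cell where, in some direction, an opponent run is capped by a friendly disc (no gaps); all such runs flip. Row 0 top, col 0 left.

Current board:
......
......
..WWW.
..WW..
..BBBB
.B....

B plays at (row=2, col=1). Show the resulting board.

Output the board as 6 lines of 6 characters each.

Place B at (2,1); scan 8 dirs for brackets.
Dir NW: first cell '.' (not opp) -> no flip
Dir N: first cell '.' (not opp) -> no flip
Dir NE: first cell '.' (not opp) -> no flip
Dir W: first cell '.' (not opp) -> no flip
Dir E: opp run (2,2) (2,3) (2,4), next='.' -> no flip
Dir SW: first cell '.' (not opp) -> no flip
Dir S: first cell '.' (not opp) -> no flip
Dir SE: opp run (3,2) capped by B -> flip
All flips: (3,2)

Answer: ......
......
.BWWW.
..BW..
..BBBB
.B....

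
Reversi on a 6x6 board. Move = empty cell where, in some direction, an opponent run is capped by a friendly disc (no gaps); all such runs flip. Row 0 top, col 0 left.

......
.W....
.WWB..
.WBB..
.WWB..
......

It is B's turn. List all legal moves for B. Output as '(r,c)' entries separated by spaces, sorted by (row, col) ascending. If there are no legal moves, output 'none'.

Answer: (0,0) (1,0) (1,2) (2,0) (3,0) (4,0) (5,0) (5,1) (5,2)

Derivation:
(0,0): flips 2 -> legal
(0,1): no bracket -> illegal
(0,2): no bracket -> illegal
(1,0): flips 1 -> legal
(1,2): flips 1 -> legal
(1,3): no bracket -> illegal
(2,0): flips 2 -> legal
(3,0): flips 1 -> legal
(4,0): flips 2 -> legal
(5,0): flips 1 -> legal
(5,1): flips 1 -> legal
(5,2): flips 1 -> legal
(5,3): no bracket -> illegal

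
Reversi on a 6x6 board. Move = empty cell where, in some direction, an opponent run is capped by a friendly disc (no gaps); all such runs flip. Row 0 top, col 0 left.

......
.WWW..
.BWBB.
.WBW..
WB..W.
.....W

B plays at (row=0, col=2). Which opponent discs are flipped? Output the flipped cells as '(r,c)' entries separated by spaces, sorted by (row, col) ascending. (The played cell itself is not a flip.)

Dir NW: edge -> no flip
Dir N: edge -> no flip
Dir NE: edge -> no flip
Dir W: first cell '.' (not opp) -> no flip
Dir E: first cell '.' (not opp) -> no flip
Dir SW: opp run (1,1), next='.' -> no flip
Dir S: opp run (1,2) (2,2) capped by B -> flip
Dir SE: opp run (1,3) capped by B -> flip

Answer: (1,2) (1,3) (2,2)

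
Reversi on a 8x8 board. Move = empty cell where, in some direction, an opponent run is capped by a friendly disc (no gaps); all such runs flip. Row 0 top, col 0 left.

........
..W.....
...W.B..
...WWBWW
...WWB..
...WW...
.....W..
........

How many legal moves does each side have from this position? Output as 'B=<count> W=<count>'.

Answer: B=8 W=5

Derivation:
-- B to move --
(0,1): flips 3 -> legal
(0,2): no bracket -> illegal
(0,3): no bracket -> illegal
(1,1): no bracket -> illegal
(1,3): no bracket -> illegal
(1,4): no bracket -> illegal
(2,1): no bracket -> illegal
(2,2): no bracket -> illegal
(2,4): no bracket -> illegal
(2,6): no bracket -> illegal
(2,7): flips 1 -> legal
(3,2): flips 2 -> legal
(4,2): flips 2 -> legal
(4,6): no bracket -> illegal
(4,7): flips 1 -> legal
(5,2): flips 2 -> legal
(5,5): no bracket -> illegal
(5,6): no bracket -> illegal
(6,2): flips 2 -> legal
(6,3): flips 1 -> legal
(6,4): no bracket -> illegal
(6,6): no bracket -> illegal
(7,4): no bracket -> illegal
(7,5): no bracket -> illegal
(7,6): no bracket -> illegal
B mobility = 8
-- W to move --
(1,4): flips 1 -> legal
(1,5): no bracket -> illegal
(1,6): flips 1 -> legal
(2,4): no bracket -> illegal
(2,6): flips 1 -> legal
(4,6): flips 1 -> legal
(5,5): no bracket -> illegal
(5,6): flips 1 -> legal
W mobility = 5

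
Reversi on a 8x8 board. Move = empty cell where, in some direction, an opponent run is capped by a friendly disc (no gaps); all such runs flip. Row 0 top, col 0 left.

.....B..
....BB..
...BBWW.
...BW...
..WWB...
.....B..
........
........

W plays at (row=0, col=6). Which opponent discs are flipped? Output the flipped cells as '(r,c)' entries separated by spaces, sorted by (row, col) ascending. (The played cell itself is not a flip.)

Dir NW: edge -> no flip
Dir N: edge -> no flip
Dir NE: edge -> no flip
Dir W: opp run (0,5), next='.' -> no flip
Dir E: first cell '.' (not opp) -> no flip
Dir SW: opp run (1,5) (2,4) (3,3) capped by W -> flip
Dir S: first cell '.' (not opp) -> no flip
Dir SE: first cell '.' (not opp) -> no flip

Answer: (1,5) (2,4) (3,3)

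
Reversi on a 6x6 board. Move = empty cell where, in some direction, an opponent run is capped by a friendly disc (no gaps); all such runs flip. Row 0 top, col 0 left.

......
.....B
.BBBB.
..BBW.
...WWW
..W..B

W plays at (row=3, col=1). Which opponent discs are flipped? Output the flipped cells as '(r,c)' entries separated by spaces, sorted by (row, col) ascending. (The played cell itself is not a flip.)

Dir NW: first cell '.' (not opp) -> no flip
Dir N: opp run (2,1), next='.' -> no flip
Dir NE: opp run (2,2), next='.' -> no flip
Dir W: first cell '.' (not opp) -> no flip
Dir E: opp run (3,2) (3,3) capped by W -> flip
Dir SW: first cell '.' (not opp) -> no flip
Dir S: first cell '.' (not opp) -> no flip
Dir SE: first cell '.' (not opp) -> no flip

Answer: (3,2) (3,3)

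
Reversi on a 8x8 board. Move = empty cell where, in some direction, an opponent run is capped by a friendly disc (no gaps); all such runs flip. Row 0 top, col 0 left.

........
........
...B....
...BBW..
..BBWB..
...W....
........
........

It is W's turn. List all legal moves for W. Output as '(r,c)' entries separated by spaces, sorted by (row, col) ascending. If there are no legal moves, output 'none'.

Answer: (1,3) (2,2) (2,4) (3,1) (3,2) (4,1) (4,6) (5,5)

Derivation:
(1,2): no bracket -> illegal
(1,3): flips 3 -> legal
(1,4): no bracket -> illegal
(2,2): flips 1 -> legal
(2,4): flips 1 -> legal
(2,5): no bracket -> illegal
(3,1): flips 1 -> legal
(3,2): flips 2 -> legal
(3,6): no bracket -> illegal
(4,1): flips 2 -> legal
(4,6): flips 1 -> legal
(5,1): no bracket -> illegal
(5,2): no bracket -> illegal
(5,4): no bracket -> illegal
(5,5): flips 1 -> legal
(5,6): no bracket -> illegal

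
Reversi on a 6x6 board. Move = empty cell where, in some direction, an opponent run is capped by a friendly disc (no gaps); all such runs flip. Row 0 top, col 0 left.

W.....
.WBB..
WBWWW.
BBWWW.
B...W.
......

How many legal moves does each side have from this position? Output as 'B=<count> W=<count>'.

-- B to move --
(0,1): flips 1 -> legal
(0,2): no bracket -> illegal
(1,0): flips 2 -> legal
(1,4): no bracket -> illegal
(1,5): no bracket -> illegal
(2,5): flips 3 -> legal
(3,5): flips 4 -> legal
(4,1): no bracket -> illegal
(4,2): flips 2 -> legal
(4,3): flips 3 -> legal
(4,5): flips 2 -> legal
(5,3): no bracket -> illegal
(5,4): no bracket -> illegal
(5,5): no bracket -> illegal
B mobility = 7
-- W to move --
(0,1): flips 1 -> legal
(0,2): flips 2 -> legal
(0,3): flips 1 -> legal
(0,4): flips 1 -> legal
(1,0): flips 1 -> legal
(1,4): flips 2 -> legal
(4,1): flips 2 -> legal
(4,2): flips 1 -> legal
(5,0): flips 2 -> legal
(5,1): no bracket -> illegal
W mobility = 9

Answer: B=7 W=9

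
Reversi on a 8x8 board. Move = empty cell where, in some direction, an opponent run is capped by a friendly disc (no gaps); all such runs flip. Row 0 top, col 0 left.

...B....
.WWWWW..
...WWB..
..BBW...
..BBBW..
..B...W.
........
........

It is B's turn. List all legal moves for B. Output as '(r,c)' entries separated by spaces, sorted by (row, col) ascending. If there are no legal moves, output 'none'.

(0,0): no bracket -> illegal
(0,1): no bracket -> illegal
(0,2): no bracket -> illegal
(0,4): flips 3 -> legal
(0,5): flips 3 -> legal
(0,6): flips 2 -> legal
(1,0): no bracket -> illegal
(1,6): no bracket -> illegal
(2,0): no bracket -> illegal
(2,1): flips 1 -> legal
(2,2): flips 2 -> legal
(2,6): no bracket -> illegal
(3,5): flips 1 -> legal
(3,6): no bracket -> illegal
(4,6): flips 1 -> legal
(4,7): no bracket -> illegal
(5,4): no bracket -> illegal
(5,5): no bracket -> illegal
(5,7): no bracket -> illegal
(6,5): no bracket -> illegal
(6,6): no bracket -> illegal
(6,7): no bracket -> illegal

Answer: (0,4) (0,5) (0,6) (2,1) (2,2) (3,5) (4,6)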